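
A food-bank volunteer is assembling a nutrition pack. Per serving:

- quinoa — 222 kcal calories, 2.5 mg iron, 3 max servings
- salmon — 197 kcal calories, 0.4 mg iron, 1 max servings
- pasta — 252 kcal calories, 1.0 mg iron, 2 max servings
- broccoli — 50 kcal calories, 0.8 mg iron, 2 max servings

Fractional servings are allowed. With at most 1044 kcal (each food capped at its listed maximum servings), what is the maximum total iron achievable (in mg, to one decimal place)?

10.2 mg

Iron per kcal: broccoli 0.016, quinoa 0.01126, pasta 0.003968, salmon 0.00203.
Take 2 servings of broccoli: uses 100 kcal, +1.6 mg iron (running total 1.6 mg).
Take 3 servings of quinoa: uses 666 kcal, +7.5 mg iron (running total 9.1 mg).
Take 1.103 servings of pasta: uses 278 kcal, +1.1 mg iron (running total 10.2 mg).
Filling greedily by iron-per-kcal is optimal for one linear limit, giving 10.2 mg.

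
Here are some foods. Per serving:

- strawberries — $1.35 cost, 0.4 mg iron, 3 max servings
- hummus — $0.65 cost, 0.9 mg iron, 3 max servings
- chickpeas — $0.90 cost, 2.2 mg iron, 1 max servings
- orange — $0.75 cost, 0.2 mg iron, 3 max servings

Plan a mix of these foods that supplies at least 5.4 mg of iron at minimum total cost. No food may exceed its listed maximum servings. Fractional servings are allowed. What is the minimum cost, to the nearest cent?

$4.54

Cost per mg of iron: chickpeas $0.4091, hummus $0.7222, strawberries $3.3750, orange $3.7500.
Take 1 serving of chickpeas: +2.2 mg iron for $0.90 (total $0.90, still need 3.2 mg).
Take 3 servings of hummus: +2.7 mg iron for $1.95 (total $2.85, still need 0.5 mg).
Take 1.25 servings of strawberries: +0.5 mg iron for $1.69 (total $4.54, still need 0.0 mg).
Greedy by cheapest-per-mg is optimal for a single linear constraint, so the minimum cost is $4.54.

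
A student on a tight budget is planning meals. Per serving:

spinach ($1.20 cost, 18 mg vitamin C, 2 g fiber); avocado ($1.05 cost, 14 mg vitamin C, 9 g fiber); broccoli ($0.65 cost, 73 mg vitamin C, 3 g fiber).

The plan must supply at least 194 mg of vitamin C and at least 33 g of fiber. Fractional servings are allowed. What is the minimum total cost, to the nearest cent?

Minimising a linear cost over {vitamin C ≥ 194, fiber ≥ 33, servings ≥ 0} — the optimum is at a vertex, using one or two foods.
spinach only: max(194/18, 33/2) = 16.5 servings → $19.80.
avocado only: max(194/14, 33/9) = 13.86 servings → $14.55.
broccoli only: max(194/73, 33/3) = 11 servings → $7.15.
spinach + avocado with both tight: 9.582 servings and 1.537 servings → $13.11.
spinach + broccoli: the both-tight solution has a negative serving — not a feasible corner.
avocado + broccoli with both tight: 2.971 servings and 2.088 servings → $4.48.
So the least-cost plan costs $4.48.

$4.48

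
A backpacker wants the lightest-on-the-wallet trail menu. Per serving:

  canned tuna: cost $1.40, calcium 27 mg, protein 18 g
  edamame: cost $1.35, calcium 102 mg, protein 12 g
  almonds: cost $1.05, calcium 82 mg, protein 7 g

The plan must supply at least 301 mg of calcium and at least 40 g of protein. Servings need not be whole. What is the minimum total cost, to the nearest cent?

For a min-cost LP with two ≥-constraints, a basic feasible solution has at most two positive variables.
canned tuna only: max(301/27, 40/18) = 11.15 servings → $15.61.
edamame only: max(301/102, 40/12) = 3.333 servings → $4.50.
almonds only: max(301/82, 40/7) = 5.714 servings → $6.00.
canned tuna + edamame with both tight: 0.3095 servings and 2.869 servings → $4.31.
canned tuna + almonds with both tight: 0.9114 servings and 3.371 servings → $4.82.
edamame + almonds: the both-tight solution has a negative serving — not a feasible corner.
So the least-cost plan costs $4.31.

$4.31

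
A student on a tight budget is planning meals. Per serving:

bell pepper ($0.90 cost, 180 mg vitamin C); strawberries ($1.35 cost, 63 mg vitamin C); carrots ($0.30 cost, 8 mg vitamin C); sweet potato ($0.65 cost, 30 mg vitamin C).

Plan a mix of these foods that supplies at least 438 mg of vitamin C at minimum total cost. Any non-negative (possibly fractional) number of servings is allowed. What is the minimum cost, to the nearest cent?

Cost per mg of vitamin C: bell pepper $0.0050, strawberries $0.0214, sweet potato $0.0217, carrots $0.0375.
With no serving limits, use only bell pepper: 438 mg / 180 mg = 2.433 servings × $0.90 = $2.19.

$2.19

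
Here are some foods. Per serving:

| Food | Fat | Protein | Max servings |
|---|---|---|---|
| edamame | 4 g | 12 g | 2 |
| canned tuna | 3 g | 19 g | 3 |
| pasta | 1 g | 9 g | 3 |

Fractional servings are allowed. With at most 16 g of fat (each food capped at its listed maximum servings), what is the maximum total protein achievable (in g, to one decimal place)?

96.0 g

Protein per g fat: pasta 9, canned tuna 6.333, edamame 3.
Take 3 servings of pasta: uses 3 g fat, +27.0 g protein (running total 27.0 g).
Take 3 servings of canned tuna: uses 9 g fat, +57.0 g protein (running total 84.0 g).
Take 1 serving of edamame: uses 4 g fat, +12.0 g protein (running total 96.0 g).
Greedy by best ratio exhausts the fat allowance optimally: 96.0 g.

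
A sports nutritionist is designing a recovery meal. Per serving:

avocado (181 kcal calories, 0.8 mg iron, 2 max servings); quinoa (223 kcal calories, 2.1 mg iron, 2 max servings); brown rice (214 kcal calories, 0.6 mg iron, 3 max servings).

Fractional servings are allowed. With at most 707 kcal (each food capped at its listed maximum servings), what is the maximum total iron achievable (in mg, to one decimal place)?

5.4 mg

Iron per kcal: quinoa 0.009417, avocado 0.00442, brown rice 0.002804.
Take 2 servings of quinoa: uses 446 kcal, +4.2 mg iron (running total 4.2 mg).
Take 1.442 servings of avocado: uses 261 kcal, +1.2 mg iron (running total 5.4 mg).
Filling greedily by iron-per-kcal is optimal for one linear limit, giving 5.4 mg.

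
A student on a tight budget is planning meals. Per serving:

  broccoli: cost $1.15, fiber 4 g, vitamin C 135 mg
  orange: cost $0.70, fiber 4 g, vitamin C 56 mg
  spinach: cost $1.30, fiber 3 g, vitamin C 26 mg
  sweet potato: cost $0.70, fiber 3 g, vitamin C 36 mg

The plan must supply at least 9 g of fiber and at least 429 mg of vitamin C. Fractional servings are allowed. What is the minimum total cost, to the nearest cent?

$3.65

This is a tiny linear program; its minimum lies at a vertex of the feasible set. List the vertices and price them.
broccoli only: max(9/4, 429/135) = 3.178 servings → $3.65.
orange only: max(9/4, 429/56) = 7.661 servings → $5.36.
spinach only: max(9/3, 429/26) = 16.5 servings → $21.45.
sweet potato only: max(9/3, 429/36) = 11.92 servings → $8.34.
broccoli + orange: intersection lies outside the first quadrant.
broccoli + spinach: the both-tight solution has a negative serving — not a feasible corner.
broccoli + sweet potato: the both-tight solution has a negative serving — not a feasible corner.
orange + spinach with both targets exact would need a negative amount; discard.
orange + sweet potato with both targets exact would need a negative amount; discard.
spinach + sweet potato: the both-tight solution has a negative serving — not a feasible corner.
Cheapest feasible corner: $3.65.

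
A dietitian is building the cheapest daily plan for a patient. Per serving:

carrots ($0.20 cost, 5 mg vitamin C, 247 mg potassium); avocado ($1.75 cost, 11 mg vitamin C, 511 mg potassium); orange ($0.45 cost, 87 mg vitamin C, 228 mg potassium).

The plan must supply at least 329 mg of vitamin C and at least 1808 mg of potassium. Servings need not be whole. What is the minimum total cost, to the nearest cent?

This is a tiny linear program; its minimum lies at a vertex of the feasible set. List the vertices and price them.
carrots only: max(329/5, 1808/247) = 65.8 servings → $13.16.
avocado only: max(329/11, 1808/511) = 29.91 servings → $52.34.
orange only: max(329/87, 1808/228) = 7.93 servings → $3.57.
carrots + avocado: intersection lies outside the first quadrant.
carrots + orange with both tight: 4.044 servings and 3.549 servings → $2.41.
avocado + orange with both tight: 1.962 servings and 3.534 servings → $5.02.
The minimum over all feasible corners is $2.41.

$2.41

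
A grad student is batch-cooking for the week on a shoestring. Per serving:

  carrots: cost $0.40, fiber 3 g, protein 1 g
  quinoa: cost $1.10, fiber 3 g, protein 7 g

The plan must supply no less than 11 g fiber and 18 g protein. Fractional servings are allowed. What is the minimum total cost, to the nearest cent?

Minimising a linear cost over {fiber ≥ 11, protein ≥ 18, servings ≥ 0} — the optimum is at a vertex, using one or two foods.
carrots only: max(11/3, 18/1) = 18 servings → $7.20.
quinoa only: max(11/3, 18/7) = 3.667 servings → $4.03.
carrots + quinoa with both tight: 1.278 servings and 2.389 servings → $3.14.
Cheapest feasible corner: $3.14.

$3.14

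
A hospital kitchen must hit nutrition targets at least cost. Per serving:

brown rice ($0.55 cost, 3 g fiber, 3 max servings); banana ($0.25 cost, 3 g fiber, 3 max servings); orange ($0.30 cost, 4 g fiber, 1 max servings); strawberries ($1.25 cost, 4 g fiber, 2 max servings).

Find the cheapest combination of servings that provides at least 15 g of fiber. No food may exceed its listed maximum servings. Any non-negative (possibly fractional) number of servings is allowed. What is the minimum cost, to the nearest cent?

Cost per g of fiber: orange $0.0750, banana $0.0833, brown rice $0.1833, strawberries $0.3125.
Take 1 serving of orange: +4.0 g fiber for $0.30 (total $0.30, still need 11.0 g).
Take 3 servings of banana: +9.0 g fiber for $0.75 (total $1.05, still need 2.0 g).
Take 0.6667 servings of brown rice: +2.0 g fiber for $0.37 (total $1.42, still need 0.0 g).
Filling from the cheapest source first is optimal under one linear minimum: $1.42.

$1.42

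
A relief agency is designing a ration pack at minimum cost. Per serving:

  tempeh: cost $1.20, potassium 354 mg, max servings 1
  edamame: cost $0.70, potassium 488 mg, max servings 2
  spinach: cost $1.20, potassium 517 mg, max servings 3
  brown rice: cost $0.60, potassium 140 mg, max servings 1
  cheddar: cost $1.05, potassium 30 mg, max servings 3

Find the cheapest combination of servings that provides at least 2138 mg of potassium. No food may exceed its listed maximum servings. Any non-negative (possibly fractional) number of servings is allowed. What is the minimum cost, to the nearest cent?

Cost per mg of potassium: edamame $0.0014, spinach $0.0023, tempeh $0.0034, brown rice $0.0043, cheddar $0.0350.
Take 2 servings of edamame: +976.0 mg potassium for $1.40 (total $1.40, still need 1162.0 mg).
Take 2.248 servings of spinach: +1162.0 mg potassium for $2.70 (total $4.10, still need 0.0 mg).
Filling from the cheapest source first is optimal under one linear minimum: $4.10.

$4.10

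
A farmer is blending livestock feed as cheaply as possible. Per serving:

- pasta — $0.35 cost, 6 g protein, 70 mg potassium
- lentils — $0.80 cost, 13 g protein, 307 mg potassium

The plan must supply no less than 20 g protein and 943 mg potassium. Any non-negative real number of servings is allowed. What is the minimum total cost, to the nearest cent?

$2.46

An LP optimum is at a vertex; with two nutrient constraints at most two foods are used. Check each candidate.
pasta only: max(20/6, 943/70) = 13.47 servings → $4.71.
lentils only: max(20/13, 943/307) = 3.072 servings → $2.46.
pasta + lentils with both targets exact would need a negative amount; discard.
The minimum over all feasible corners is $2.46.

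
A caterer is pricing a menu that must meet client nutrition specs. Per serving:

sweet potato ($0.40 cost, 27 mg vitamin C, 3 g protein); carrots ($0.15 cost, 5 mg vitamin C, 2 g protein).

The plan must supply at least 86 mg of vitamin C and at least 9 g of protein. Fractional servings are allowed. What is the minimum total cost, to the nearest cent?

$1.27

An LP optimum is at a vertex; with two nutrient constraints at most two foods are used. Check each candidate.
sweet potato only: max(86/27, 9/3) = 3.185 servings → $1.27.
carrots only: max(86/5, 9/2) = 17.2 servings → $2.58.
sweet potato + carrots: the both-tight solution has a negative serving — not a feasible corner.
So the least-cost plan costs $1.27.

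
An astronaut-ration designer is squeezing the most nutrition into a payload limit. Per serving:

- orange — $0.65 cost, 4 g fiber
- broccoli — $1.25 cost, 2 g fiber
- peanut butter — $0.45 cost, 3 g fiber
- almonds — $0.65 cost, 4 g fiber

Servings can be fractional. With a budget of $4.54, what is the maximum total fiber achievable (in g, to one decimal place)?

Fiber per dollar: peanut butter 6.667, orange 6.154, almonds 6.154, broccoli 1.6.
With no serving limits, spend the whole cost allowance on peanut butter: $4.54 / $0.45 × 3 g = 30.3 g.

30.3 g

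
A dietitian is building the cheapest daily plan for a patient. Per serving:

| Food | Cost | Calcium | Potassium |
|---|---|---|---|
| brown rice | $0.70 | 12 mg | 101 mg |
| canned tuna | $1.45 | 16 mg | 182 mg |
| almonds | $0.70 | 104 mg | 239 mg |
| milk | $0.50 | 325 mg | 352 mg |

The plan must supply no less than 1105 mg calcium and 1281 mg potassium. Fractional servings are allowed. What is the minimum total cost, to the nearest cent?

$1.82

At the optimum either one food covers both requirements or two foods hit both targets exactly; no other combination can be cheaper.
brown rice only: max(1105/12, 1281/101) = 92.08 servings → $64.46.
canned tuna only: max(1105/16, 1281/182) = 69.06 servings → $100.14.
almonds only: max(1105/104, 1281/239) = 10.62 servings → $7.44.
milk only: max(1105/325, 1281/352) = 3.639 servings → $1.82.
brown rice + canned tuna: intersection lies outside the first quadrant.
brown rice + almonds with both targets exact would need a negative amount; discard.
brown rice + milk with both tight: 0.9568 servings and 3.365 servings → $2.35.
canned tuna + almonds with both targets exact would need a negative amount; discard.
canned tuna + milk with both tight: 0.5113 servings and 3.375 servings → $2.43.
almonds + milk with both tight: 0.6664 servings and 3.187 servings → $2.06.
The minimum over all feasible corners is $1.82.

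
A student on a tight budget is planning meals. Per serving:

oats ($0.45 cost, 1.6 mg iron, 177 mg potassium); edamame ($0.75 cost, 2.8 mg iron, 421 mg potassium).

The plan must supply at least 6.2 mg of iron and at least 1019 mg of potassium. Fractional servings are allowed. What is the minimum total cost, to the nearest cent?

The cheapest plan sits at a corner of the feasible region — with two constraints it uses at most two foods.
oats only: max(6.2/1.6, 1019/177) = 5.757 servings → $2.59.
edamame only: max(6.2/2.8, 1019/421) = 2.42 servings → $1.82.
oats + edamame: intersection lies outside the first quadrant.
Cheapest feasible corner: $1.82.

$1.82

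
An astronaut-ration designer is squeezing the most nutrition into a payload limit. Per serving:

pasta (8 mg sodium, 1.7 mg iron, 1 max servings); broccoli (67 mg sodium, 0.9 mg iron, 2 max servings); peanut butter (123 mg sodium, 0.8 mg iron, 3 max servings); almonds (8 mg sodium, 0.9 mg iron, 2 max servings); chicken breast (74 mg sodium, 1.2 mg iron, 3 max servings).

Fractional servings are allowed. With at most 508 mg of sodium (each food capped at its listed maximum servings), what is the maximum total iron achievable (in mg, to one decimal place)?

Iron per mg sodium: pasta 0.2125, almonds 0.1125, chicken breast 0.01622, broccoli 0.01343, peanut butter 0.006504.
Take 1 serving of pasta: uses 8 mg sodium, +1.7 mg iron (running total 1.7 mg).
Take 2 servings of almonds: uses 16 mg sodium, +1.8 mg iron (running total 3.5 mg).
Take 3 servings of chicken breast: uses 222 mg sodium, +3.6 mg iron (running total 7.1 mg).
Take 2 servings of broccoli: uses 134 mg sodium, +1.8 mg iron (running total 8.9 mg).
Take 1.041 servings of peanut butter: uses 128 mg sodium, +0.8 mg iron (running total 9.7 mg).
Filling greedily by iron-per-mg sodium is optimal for one linear limit, giving 9.7 mg.

9.7 mg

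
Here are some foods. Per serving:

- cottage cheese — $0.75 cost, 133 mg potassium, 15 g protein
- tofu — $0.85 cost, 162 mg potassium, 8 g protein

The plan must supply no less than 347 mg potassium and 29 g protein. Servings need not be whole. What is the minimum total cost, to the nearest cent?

A basic optimal solution has at most two foods positive. Try each food alone and each pair with both targets met exactly.
cottage cheese only: max(347/133, 29/15) = 2.609 servings → $1.96.
tofu only: max(347/162, 29/8) = 3.625 servings → $3.08.
cottage cheese + tofu with both tight: 1.407 servings and 0.9868 servings → $1.89.
The minimum over all feasible corners is $1.89.

$1.89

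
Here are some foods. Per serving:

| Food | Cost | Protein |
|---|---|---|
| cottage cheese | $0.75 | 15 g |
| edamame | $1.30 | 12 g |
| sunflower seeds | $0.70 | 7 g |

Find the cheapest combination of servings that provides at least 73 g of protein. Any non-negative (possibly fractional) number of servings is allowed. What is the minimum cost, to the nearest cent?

Cost per g of protein: cottage cheese $0.0500, sunflower seeds $0.1000, edamame $0.1083.
With no serving limits, use only cottage cheese: 73 g / 15 g = 4.867 servings × $0.75 = $3.65.

$3.65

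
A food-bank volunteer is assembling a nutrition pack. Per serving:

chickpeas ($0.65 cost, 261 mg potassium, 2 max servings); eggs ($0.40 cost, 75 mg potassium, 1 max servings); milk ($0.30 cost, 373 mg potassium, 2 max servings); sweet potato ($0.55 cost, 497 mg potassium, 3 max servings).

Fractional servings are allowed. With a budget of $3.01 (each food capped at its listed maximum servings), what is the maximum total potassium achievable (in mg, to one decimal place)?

2542.2 mg

Potassium per dollar: milk 1243, sweet potato 903.6, chickpeas 401.5, eggs 187.5.
Take 2 servings of milk: spends $0.60, +746.0 mg potassium (running total 746.0 mg).
Take 3 servings of sweet potato: spends $1.65, +1491.0 mg potassium (running total 2237.0 mg).
Take 1.169 servings of chickpeas: spends $0.76, +305.2 mg potassium (running total 2542.2 mg).
Greedy by best ratio exhausts the cost allowance optimally: 2542.2 mg.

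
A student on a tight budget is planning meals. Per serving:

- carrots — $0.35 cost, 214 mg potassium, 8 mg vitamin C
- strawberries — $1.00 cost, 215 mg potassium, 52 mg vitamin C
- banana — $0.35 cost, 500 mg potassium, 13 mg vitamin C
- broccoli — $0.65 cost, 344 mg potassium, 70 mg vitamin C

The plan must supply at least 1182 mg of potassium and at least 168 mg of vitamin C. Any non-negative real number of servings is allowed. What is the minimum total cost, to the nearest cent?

carrots only: max(1182/214, 168/8) = 21 servings → $7.35.
strawberries only: max(1182/215, 168/52) = 5.498 servings → $5.50.
banana only: max(1182/500, 168/13) = 12.92 servings → $4.52.
broccoli only: max(1182/344, 168/70) = 3.436 servings → $2.23.
carrots + strawberries with both tight: 2.694 servings and 2.816 servings → $3.76.
carrots + banana with both targets exact would need a negative amount; discard.
carrots + broccoli with both tight: 2.04 servings and 2.167 servings → $2.12.
strawberries + banana with both tight: 2.958 servings and 1.092 servings → $3.34.
strawberries + broccoli with both targets exact would need a negative amount; discard.
banana + broccoli with both tight: 0.8172 servings and 2.248 servings → $1.75.
Cheapest feasible corner: $1.75.

$1.75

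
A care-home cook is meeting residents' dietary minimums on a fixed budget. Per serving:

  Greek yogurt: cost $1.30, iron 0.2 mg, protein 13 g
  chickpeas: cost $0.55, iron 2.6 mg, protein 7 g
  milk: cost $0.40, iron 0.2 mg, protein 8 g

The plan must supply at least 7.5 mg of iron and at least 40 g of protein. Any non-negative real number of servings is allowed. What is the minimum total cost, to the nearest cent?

$2.54

Check every corner: each single food scaled to meet both minima, and each pair solved so both constraints bind.
Greek yogurt only: max(7.5/0.2, 40/13) = 37.5 servings → $48.75.
chickpeas only: max(7.5/2.6, 40/7) = 5.714 servings → $3.14.
milk only: max(7.5/0.2, 40/8) = 37.5 servings → $15.00.
Greek yogurt + chickpeas with both tight: 1.59 servings and 2.762 servings → $3.59.
Greek yogurt + milk: intersection lies outside the first quadrant.
chickpeas + milk with both tight: 2.68 servings and 2.655 servings → $2.54.
Cheapest feasible corner: $2.54.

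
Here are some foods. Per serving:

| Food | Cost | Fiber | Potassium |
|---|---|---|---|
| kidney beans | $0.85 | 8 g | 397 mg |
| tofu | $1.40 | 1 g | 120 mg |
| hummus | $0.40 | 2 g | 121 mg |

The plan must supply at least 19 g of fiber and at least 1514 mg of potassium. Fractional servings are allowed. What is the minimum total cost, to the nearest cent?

kidney beans only: max(19/8, 1514/397) = 3.814 servings → $3.24.
tofu only: max(19/1, 1514/120) = 19 servings → $26.60.
hummus only: max(19/2, 1514/121) = 12.51 servings → $5.00.
kidney beans + tofu with both tight: 1.361 servings and 8.115 servings → $12.52.
kidney beans + hummus: intersection lies outside the first quadrant.
tofu + hummus with both tight: 6.126 servings and 6.437 servings → $11.15.
Cheapest feasible corner: $3.24.

$3.24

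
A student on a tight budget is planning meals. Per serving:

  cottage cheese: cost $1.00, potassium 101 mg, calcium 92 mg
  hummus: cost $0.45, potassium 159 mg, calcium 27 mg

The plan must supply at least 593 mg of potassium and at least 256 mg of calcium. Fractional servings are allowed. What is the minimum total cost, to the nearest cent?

A basic optimal solution has at most two foods positive. Try each food alone and each pair with both targets met exactly.
cottage cheese only: max(593/101, 256/92) = 5.871 servings → $5.87.
hummus only: max(593/159, 256/27) = 9.481 servings → $4.27.
cottage cheese + hummus with both tight: 2.075 servings and 2.412 servings → $3.16.
The minimum over all feasible corners is $3.16.

$3.16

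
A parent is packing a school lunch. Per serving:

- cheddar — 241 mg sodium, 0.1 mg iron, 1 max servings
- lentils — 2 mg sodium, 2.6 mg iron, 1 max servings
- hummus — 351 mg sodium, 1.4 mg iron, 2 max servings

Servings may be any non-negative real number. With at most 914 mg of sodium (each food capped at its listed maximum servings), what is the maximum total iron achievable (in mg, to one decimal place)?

Iron per mg sodium: lentils 1.3, hummus 0.003989, cheddar 0.0004149.
Take 1 serving of lentils: uses 2 mg sodium, +2.6 mg iron (running total 2.6 mg).
Take 2 servings of hummus: uses 702 mg sodium, +2.8 mg iron (running total 5.4 mg).
Take 0.8714 servings of cheddar: uses 210 mg sodium, +0.1 mg iron (running total 5.5 mg).
Filling greedily by iron-per-mg sodium is optimal for one linear limit, giving 5.5 mg.

5.5 mg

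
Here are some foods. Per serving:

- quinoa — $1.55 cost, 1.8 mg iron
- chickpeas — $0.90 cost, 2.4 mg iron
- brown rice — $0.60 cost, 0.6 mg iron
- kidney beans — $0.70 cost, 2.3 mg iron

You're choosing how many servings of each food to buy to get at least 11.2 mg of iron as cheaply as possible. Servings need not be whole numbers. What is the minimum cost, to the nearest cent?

$3.41

Cost per mg of iron: kidney beans $0.3043, chickpeas $0.3750, quinoa $0.8611, brown rice $1.0000.
With no serving limits, use only kidney beans: 11.2 mg / 2.3 mg = 4.87 servings × $0.70 = $3.41.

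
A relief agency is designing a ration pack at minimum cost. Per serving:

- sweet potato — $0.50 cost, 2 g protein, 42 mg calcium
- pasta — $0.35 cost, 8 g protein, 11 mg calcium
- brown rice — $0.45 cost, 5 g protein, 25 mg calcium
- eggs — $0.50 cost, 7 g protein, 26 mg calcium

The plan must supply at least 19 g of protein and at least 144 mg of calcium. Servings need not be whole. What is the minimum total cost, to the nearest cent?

$2.07

With two linear requirements the optimum uses one or two foods; enumerate the corners.
sweet potato only: max(19/2, 144/42) = 9.5 servings → $4.75.
pasta only: max(19/8, 144/11) = 13.09 servings → $4.58.
brown rice only: max(19/5, 144/25) = 5.76 servings → $2.59.
eggs only: max(19/7, 144/26) = 5.538 servings → $2.77.
sweet potato + pasta with both tight: 3.003 servings and 1.624 servings → $2.07.
sweet potato + brown rice with both tight: 1.531 servings and 3.188 servings → $2.20.
sweet potato + eggs with both tight: 2.124 servings and 2.107 servings → $2.12.
pasta + brown rice with both targets exact would need a negative amount; discard.
pasta + eggs: intersection lies outside the first quadrant.
brown rice + eggs with both targets exact would need a negative amount; discard.
So the least-cost plan costs $2.07.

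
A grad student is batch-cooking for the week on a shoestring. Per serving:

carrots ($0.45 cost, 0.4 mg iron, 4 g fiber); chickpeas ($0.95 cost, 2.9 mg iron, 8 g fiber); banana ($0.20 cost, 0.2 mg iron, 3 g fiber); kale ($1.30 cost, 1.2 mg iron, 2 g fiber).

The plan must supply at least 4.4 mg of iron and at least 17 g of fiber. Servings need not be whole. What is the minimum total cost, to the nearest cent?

With two linear requirements the optimum uses one or two foods; enumerate the corners.
carrots only: max(4.4/0.4, 17/4) = 11 servings → $4.95.
chickpeas only: max(4.4/2.9, 17/8) = 2.125 servings → $2.02.
banana only: max(4.4/0.2, 17/3) = 22 servings → $4.40.
kale only: max(4.4/1.2, 17/2) = 8.5 servings → $11.05.
carrots + chickpeas with both tight: 1.679 servings and 1.286 servings → $1.98.
carrots + banana: the both-tight solution has a negative serving — not a feasible corner.
carrots + kale with both tight: 2.9 servings and 2.7 servings → $4.82.
chickpeas + banana with both tight: 1.38 servings and 1.986 servings → $1.71.
chickpeas + kale with both targets exact would need a negative amount; discard.
banana + kale with both tight: 3.625 servings and 3.062 servings → $4.71.
The minimum over all feasible corners is $1.71.

$1.71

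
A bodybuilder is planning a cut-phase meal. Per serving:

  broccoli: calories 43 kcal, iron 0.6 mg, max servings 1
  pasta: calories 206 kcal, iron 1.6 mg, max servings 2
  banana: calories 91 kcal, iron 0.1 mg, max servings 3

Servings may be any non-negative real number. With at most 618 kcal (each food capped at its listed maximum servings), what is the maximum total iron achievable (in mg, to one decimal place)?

4.0 mg

Iron per kcal: broccoli 0.01395, pasta 0.007767, banana 0.001099.
Take 1 serving of broccoli: uses 43 kcal, +0.6 mg iron (running total 0.6 mg).
Take 2 servings of pasta: uses 412 kcal, +3.2 mg iron (running total 3.8 mg).
Take 1.791 servings of banana: uses 163 kcal, +0.2 mg iron (running total 4.0 mg).
Filling greedily by iron-per-kcal is optimal for one linear limit, giving 4.0 mg.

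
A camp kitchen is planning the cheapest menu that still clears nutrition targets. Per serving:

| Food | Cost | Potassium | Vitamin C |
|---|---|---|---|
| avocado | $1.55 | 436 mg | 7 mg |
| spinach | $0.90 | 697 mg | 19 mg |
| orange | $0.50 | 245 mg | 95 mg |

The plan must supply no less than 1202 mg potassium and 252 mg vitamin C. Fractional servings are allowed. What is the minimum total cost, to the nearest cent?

The cheapest plan sits at a corner of the feasible region — with two constraints it uses at most two foods.
avocado only: max(1202/436, 252/7) = 36 servings → $55.80.
spinach only: max(1202/697, 252/19) = 13.26 servings → $11.94.
orange only: max(1202/245, 252/95) = 4.906 servings → $2.45.
avocado + spinach: intersection lies outside the first quadrant.
avocado + orange with both tight: 1.321 servings and 2.555 servings → $3.33.
spinach + orange with both tight: 0.852 servings and 2.482 servings → $2.01.
So the least-cost plan costs $2.01.

$2.01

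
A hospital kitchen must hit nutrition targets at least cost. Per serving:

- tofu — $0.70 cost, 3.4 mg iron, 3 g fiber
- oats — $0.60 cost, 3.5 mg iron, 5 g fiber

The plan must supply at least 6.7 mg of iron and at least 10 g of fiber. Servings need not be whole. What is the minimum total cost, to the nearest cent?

$1.20

With two linear requirements the optimum uses one or two foods; enumerate the corners.
tofu only: max(6.7/3.4, 10/3) = 3.333 servings → $2.33.
oats only: max(6.7/3.5, 10/5) = 2 servings → $1.20.
tofu + oats: intersection lies outside the first quadrant.
The minimum over all feasible corners is $1.20.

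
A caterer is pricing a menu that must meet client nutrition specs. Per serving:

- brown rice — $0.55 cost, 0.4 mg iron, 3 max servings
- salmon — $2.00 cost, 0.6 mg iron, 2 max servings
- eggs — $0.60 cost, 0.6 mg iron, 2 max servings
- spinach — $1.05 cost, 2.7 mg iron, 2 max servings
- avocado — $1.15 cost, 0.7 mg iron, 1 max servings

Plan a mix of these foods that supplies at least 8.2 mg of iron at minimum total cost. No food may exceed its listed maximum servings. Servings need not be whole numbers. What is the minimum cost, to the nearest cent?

$5.61

Cost per mg of iron: spinach $0.3889, eggs $1.0000, brown rice $1.3750, avocado $1.6429, salmon $3.3333.
Take 2 servings of spinach: +5.4 mg iron for $2.10 (total $2.10, still need 2.8 mg).
Take 2 servings of eggs: +1.2 mg iron for $1.20 (total $3.30, still need 1.6 mg).
Take 3 servings of brown rice: +1.2 mg iron for $1.65 (total $4.95, still need 0.4 mg).
Take 0.5714 servings of avocado: +0.4 mg iron for $0.66 (total $5.61, still need 0.0 mg).
Filling from the cheapest source first is optimal under one linear minimum: $5.61.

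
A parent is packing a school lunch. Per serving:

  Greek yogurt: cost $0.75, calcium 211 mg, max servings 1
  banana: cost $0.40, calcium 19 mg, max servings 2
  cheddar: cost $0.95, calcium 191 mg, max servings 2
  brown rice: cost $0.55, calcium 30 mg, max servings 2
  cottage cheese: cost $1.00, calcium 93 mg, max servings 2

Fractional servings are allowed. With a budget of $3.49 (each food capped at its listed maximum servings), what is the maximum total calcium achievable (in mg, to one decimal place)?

671.1 mg

Calcium per dollar: Greek yogurt 281.3, cheddar 201.1, cottage cheese 93, brown rice 54.55, banana 47.5.
Take 1 serving of Greek yogurt: spends $0.75, +211.0 mg calcium (running total 211.0 mg).
Take 2 servings of cheddar: spends $1.90, +382.0 mg calcium (running total 593.0 mg).
Take 0.84 servings of cottage cheese: spends $0.84, +78.1 mg calcium (running total 671.1 mg).
Filling greedily by calcium-per-dollar is optimal for one linear limit, giving 671.1 mg.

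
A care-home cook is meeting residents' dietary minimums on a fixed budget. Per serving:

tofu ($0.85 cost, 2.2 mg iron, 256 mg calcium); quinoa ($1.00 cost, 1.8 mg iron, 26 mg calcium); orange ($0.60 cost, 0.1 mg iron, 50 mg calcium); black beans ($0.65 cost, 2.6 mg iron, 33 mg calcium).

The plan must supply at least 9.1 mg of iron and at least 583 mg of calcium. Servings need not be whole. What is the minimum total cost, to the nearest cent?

$2.89

Compare the cost at each extreme point of the feasible region.
tofu only: max(9.1/2.2, 583/256) = 4.136 servings → $3.52.
quinoa only: max(9.1/1.8, 583/26) = 22.42 servings → $22.42.
orange only: max(9.1/0.1, 583/50) = 91 servings → $54.60.
black beans only: max(9.1/2.6, 583/33) = 17.67 servings → $11.48.
tofu + quinoa with both tight: 2.014 servings and 2.594 servings → $4.31.
tofu + orange: intersection lies outside the first quadrant.
tofu + black beans with both tight: 2.05 servings and 1.766 servings → $2.89.
quinoa + orange with both tight: 4.539 servings and 9.3 servings → $10.12.
quinoa + black beans: intersection lies outside the first quadrant.
orange + black beans with both tight: 9.594 servings and 3.131 servings → $7.79.
So the least-cost plan costs $2.89.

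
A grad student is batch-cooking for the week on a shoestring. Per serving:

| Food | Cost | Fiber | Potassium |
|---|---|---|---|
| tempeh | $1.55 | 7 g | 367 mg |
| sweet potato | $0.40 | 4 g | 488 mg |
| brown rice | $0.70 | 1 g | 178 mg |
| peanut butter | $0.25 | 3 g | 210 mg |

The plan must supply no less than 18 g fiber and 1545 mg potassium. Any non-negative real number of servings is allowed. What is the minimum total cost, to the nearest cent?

With two linear requirements the optimum uses one or two foods; enumerate the corners.
tempeh only: max(18/7, 1545/367) = 4.21 servings → $6.53.
sweet potato only: max(18/4, 1545/488) = 4.5 servings → $1.80.
brown rice only: max(18/1, 1545/178) = 18 servings → $12.60.
peanut butter only: max(18/3, 1545/210) = 7.357 servings → $1.84.
tempeh + sweet potato with both tight: 1.337 servings and 2.161 servings → $2.94.
tempeh + brown rice with both tight: 1.887 servings and 4.788 servings → $6.28.
tempeh + peanut butter with both targets exact would need a negative amount; discard.
sweet potato + brown rice: the both-tight solution has a negative serving — not a feasible corner.
sweet potato + peanut butter with both tight: 1.37 servings and 4.173 servings → $1.59.
brown rice + peanut butter with both tight: 2.639 servings and 5.12 servings → $3.13.
So the least-cost plan costs $1.59.

$1.59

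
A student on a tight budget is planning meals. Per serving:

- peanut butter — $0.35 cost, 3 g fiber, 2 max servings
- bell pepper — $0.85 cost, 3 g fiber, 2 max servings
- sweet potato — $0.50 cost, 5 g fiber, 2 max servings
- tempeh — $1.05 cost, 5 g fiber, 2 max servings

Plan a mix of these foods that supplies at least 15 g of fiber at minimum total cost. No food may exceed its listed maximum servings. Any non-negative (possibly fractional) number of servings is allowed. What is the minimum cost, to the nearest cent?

$1.58

Cost per g of fiber: sweet potato $0.1000, peanut butter $0.1167, tempeh $0.2100, bell pepper $0.2833.
Take 2 servings of sweet potato: +10.0 g fiber for $1.00 (total $1.00, still need 5.0 g).
Take 1.667 servings of peanut butter: +5.0 g fiber for $0.58 (total $1.58, still need 0.0 g).
Filling from the cheapest source first is optimal under one linear minimum: $1.58.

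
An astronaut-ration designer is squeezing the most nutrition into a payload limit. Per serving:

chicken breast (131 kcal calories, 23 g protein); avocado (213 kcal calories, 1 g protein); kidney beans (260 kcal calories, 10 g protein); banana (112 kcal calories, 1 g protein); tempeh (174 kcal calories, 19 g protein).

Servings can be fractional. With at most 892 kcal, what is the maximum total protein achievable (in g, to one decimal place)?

156.6 g

Protein per kcal: chicken breast 0.1756, tempeh 0.1092, kidney beans 0.03846, banana 0.008929, avocado 0.004695.
With no serving limits, spend the whole calories allowance on chicken breast: 892 kcal / 131 kcal × 23 g = 156.6 g.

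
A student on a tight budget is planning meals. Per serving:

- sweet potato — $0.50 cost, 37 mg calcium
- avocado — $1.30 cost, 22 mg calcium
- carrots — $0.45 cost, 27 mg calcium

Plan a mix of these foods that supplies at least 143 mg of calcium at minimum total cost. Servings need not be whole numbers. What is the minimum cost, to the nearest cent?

$1.93

Cost per mg of calcium: sweet potato $0.0135, carrots $0.0167, avocado $0.0591.
With no serving limits, use only sweet potato: 143 mg / 37 mg = 3.865 servings × $0.50 = $1.93.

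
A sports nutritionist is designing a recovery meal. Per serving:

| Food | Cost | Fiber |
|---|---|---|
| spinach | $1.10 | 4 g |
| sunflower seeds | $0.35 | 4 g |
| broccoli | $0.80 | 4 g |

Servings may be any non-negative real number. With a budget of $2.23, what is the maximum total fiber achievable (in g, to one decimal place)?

Fiber per dollar: sunflower seeds 11.43, broccoli 5, spinach 3.636.
With no serving limits, spend the whole cost allowance on sunflower seeds: $2.23 / $0.35 × 4 g = 25.5 g.

25.5 g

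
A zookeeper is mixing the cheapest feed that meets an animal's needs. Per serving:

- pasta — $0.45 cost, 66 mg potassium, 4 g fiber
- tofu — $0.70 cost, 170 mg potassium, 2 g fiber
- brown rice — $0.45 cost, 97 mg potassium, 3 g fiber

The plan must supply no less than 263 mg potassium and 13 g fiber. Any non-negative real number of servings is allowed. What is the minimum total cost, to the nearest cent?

$1.58

An LP optimum is at a vertex; with two nutrient constraints at most two foods are used. Check each candidate.
pasta only: max(263/66, 13/4) = 3.985 servings → $1.79.
tofu only: max(263/170, 13/2) = 6.5 servings → $4.55.
brown rice only: max(263/97, 13/3) = 4.333 servings → $1.95.
pasta + tofu with both tight: 3.073 servings and 0.354 servings → $1.63.
pasta + brown rice with both tight: 2.484 servings and 1.021 servings → $1.58.
tofu + brown rice: the both-tight solution has a negative serving — not a feasible corner.
So the least-cost plan costs $1.58.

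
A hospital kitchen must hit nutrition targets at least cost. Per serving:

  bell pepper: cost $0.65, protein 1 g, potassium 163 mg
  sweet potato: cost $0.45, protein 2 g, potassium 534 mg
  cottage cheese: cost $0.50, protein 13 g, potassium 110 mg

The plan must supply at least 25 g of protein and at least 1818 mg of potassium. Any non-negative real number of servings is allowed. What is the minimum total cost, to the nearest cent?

bell pepper only: max(25/1, 1818/163) = 25 servings → $16.25.
sweet potato only: max(25/2, 1818/534) = 12.5 servings → $5.62.
cottage cheese only: max(25/13, 1818/110) = 16.53 servings → $8.26.
bell pepper + sweet potato with both targets exact would need a negative amount; discard.
bell pepper + cottage cheese with both tight: 10.4 servings and 1.123 servings → $7.32.
sweet potato + cottage cheese with both tight: 3.107 servings and 1.445 servings → $2.12.
So the least-cost plan costs $2.12.

$2.12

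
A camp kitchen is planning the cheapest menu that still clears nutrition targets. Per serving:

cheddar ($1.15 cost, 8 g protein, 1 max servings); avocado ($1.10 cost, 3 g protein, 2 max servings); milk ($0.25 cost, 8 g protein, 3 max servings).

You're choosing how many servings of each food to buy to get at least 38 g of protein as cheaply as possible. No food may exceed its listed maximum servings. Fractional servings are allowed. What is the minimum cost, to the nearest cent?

$4.10

Cost per g of protein: milk $0.0312, cheddar $0.1437, avocado $0.3667.
Take 3 servings of milk: +24.0 g protein for $0.75 (total $0.75, still need 14.0 g).
Take 1 serving of cheddar: +8.0 g protein for $1.15 (total $1.90, still need 6.0 g).
Take 2 servings of avocado: +6.0 g protein for $2.20 (total $4.10, still need 0.0 g).
Filling from the cheapest source first is optimal under one linear minimum: $4.10.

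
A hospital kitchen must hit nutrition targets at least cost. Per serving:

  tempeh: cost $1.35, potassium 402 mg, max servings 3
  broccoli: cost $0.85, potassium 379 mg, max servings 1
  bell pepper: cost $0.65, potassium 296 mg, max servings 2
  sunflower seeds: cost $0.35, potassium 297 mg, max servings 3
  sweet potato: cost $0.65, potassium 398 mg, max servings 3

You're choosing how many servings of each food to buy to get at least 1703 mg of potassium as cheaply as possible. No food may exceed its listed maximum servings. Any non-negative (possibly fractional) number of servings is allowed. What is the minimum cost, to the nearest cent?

$2.38

Cost per mg of potassium: sunflower seeds $0.0012, sweet potato $0.0016, bell pepper $0.0022, broccoli $0.0022, tempeh $0.0034.
Take 3 servings of sunflower seeds: +891.0 mg potassium for $1.05 (total $1.05, still need 812.0 mg).
Take 2.04 servings of sweet potato: +812.0 mg potassium for $1.33 (total $2.38, still need 0.0 mg).
Greedy by cheapest-per-mg is optimal for a single linear constraint, so the minimum cost is $2.38.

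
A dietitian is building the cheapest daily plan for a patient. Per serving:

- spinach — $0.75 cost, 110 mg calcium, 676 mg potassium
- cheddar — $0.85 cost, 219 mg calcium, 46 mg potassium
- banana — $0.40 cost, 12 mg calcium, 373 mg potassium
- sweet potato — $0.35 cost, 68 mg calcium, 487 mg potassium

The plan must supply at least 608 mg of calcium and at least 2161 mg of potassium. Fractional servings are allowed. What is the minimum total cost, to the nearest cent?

$2.73

Minimising a linear cost over {calcium ≥ 608, potassium ≥ 2161, servings ≥ 0} — the optimum is at a vertex, using one or two foods.
spinach only: max(608/110, 2161/676) = 5.527 servings → $4.15.
cheddar only: max(608/219, 2161/46) = 46.98 servings → $39.93.
banana only: max(608/12, 2161/373) = 50.67 servings → $20.27.
sweet potato only: max(608/68, 2161/487) = 8.941 servings → $3.13.
spinach + cheddar with both tight: 3.114 servings and 1.212 servings → $3.37.
spinach + banana: the both-tight solution has a negative serving — not a feasible corner.
spinach + sweet potato: the both-tight solution has a negative serving — not a feasible corner.
cheddar + banana with both tight: 2.476 servings and 5.488 servings → $4.30.
cheddar + sweet potato with both tight: 1.441 servings and 4.301 servings → $2.73.
banana + sweet potato with both targets exact would need a negative amount; discard.
Cheapest feasible corner: $2.73.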